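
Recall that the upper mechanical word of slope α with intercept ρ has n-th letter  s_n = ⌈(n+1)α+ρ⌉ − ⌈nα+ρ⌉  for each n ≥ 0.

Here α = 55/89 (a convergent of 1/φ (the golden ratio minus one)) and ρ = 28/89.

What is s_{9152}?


0

(n+1)α + ρ = (9153·55 + 28) / 89 = 503443/89
nα + ρ     = (9152·55 + 28) / 89 = 503388/89
⌈503443/89⌉ = 5657,  ⌈503388/89⌉ = 5657
s_{9152} = 5657 − 5657 = 0


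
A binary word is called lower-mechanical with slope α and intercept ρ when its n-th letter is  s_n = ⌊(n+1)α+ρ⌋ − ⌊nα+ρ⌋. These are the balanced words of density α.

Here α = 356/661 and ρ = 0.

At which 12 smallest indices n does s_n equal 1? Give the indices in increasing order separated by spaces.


1 3 5 7 9 11 12 14 16 18 20 22

n=0: ⌊356/661⌋−⌊0/661⌋ = 0−0 = 0
n=1: ⌊712/661⌋−⌊356/661⌋ = 1−0 = 1  ← one
n=2: ⌊1068/661⌋−⌊712/661⌋ = 1−1 = 0
n=3: ⌊1424/661⌋−⌊1068/661⌋ = 2−1 = 1  ← one
n=4: ⌊1780/661⌋−⌊1424/661⌋ = 2−2 = 0
n=5: ⌊2136/661⌋−⌊1780/661⌋ = 3−2 = 1  ← one
n=6: ⌊2492/661⌋−⌊2136/661⌋ = 3−3 = 0
n=7: ⌊2848/661⌋−⌊2492/661⌋ = 4−3 = 1  ← one
n=8: ⌊3204/661⌋−⌊2848/661⌋ = 4−4 = 0
n=9: ⌊3560/661⌋−⌊3204/661⌋ = 5−4 = 1  ← one
n=10: ⌊3916/661⌋−⌊3560/661⌋ = 5−5 = 0
n=11: ⌊4272/661⌋−⌊3916/661⌋ = 6−5 = 1  ← one
n=12: ⌊4628/661⌋−⌊4272/661⌋ = 7−6 = 1  ← one
n=13: ⌊4984/661⌋−⌊4628/661⌋ = 7−7 = 0
n=14: ⌊5340/661⌋−⌊4984/661⌋ = 8−7 = 1  ← one
n=15: ⌊5696/661⌋−⌊5340/661⌋ = 8−8 = 0
n=16: ⌊6052/661⌋−⌊5696/661⌋ = 9−8 = 1  ← one
n=17: ⌊6408/661⌋−⌊6052/661⌋ = 9−9 = 0
n=18: ⌊6764/661⌋−⌊6408/661⌋ = 10−9 = 1  ← one
n=19: ⌊7120/661⌋−⌊6764/661⌋ = 10−10 = 0
n=20: ⌊7476/661⌋−⌊7120/661⌋ = 11−10 = 1  ← one
n=21: ⌊7832/661⌋−⌊7476/661⌋ = 11−11 = 0
n=22: ⌊8188/661⌋−⌊7832/661⌋ = 12−11 = 1  ← one
positions of the first 12 ones: 1 3 5 7 9 11 12 14 16 18 20 22


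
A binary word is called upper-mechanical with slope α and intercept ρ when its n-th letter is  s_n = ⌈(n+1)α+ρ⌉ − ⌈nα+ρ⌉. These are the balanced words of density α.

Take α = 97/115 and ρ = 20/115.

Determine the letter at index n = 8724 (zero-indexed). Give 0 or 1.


(n+1)α + ρ = (8725·97 + 20) / 115 = 846345/115
nα + ρ     = (8724·97 + 20) / 115 = 846248/115
⌈846345/115⌉ = 7360,  ⌈846248/115⌉ = 7359
s_{8724} = 7360 − 7359 = 1

1


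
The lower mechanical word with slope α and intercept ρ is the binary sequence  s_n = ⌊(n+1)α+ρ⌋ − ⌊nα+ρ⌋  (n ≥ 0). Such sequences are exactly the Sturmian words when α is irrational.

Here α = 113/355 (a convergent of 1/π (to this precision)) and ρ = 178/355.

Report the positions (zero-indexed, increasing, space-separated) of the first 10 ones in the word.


1 4 7 10 14 17 20 23 26 29

n=0: ⌊291/355⌋−⌊178/355⌋ = 0−0 = 0
n=1: ⌊404/355⌋−⌊291/355⌋ = 1−0 = 1  ← one
n=2: ⌊517/355⌋−⌊404/355⌋ = 1−1 = 0
n=3: ⌊630/355⌋−⌊517/355⌋ = 1−1 = 0
n=4: ⌊743/355⌋−⌊630/355⌋ = 2−1 = 1  ← one
n=5: ⌊856/355⌋−⌊743/355⌋ = 2−2 = 0
n=6: ⌊969/355⌋−⌊856/355⌋ = 2−2 = 0
n=7: ⌊1082/355⌋−⌊969/355⌋ = 3−2 = 1  ← one
n=8: ⌊1195/355⌋−⌊1082/355⌋ = 3−3 = 0
n=9: ⌊1308/355⌋−⌊1195/355⌋ = 3−3 = 0
n=10: ⌊1421/355⌋−⌊1308/355⌋ = 4−3 = 1  ← one
n=11: ⌊1534/355⌋−⌊1421/355⌋ = 4−4 = 0
n=12: ⌊1647/355⌋−⌊1534/355⌋ = 4−4 = 0
n=13: ⌊1760/355⌋−⌊1647/355⌋ = 4−4 = 0
n=14: ⌊1873/355⌋−⌊1760/355⌋ = 5−4 = 1  ← one
n=15: ⌊1986/355⌋−⌊1873/355⌋ = 5−5 = 0
n=16: ⌊2099/355⌋−⌊1986/355⌋ = 5−5 = 0
n=17: ⌊2212/355⌋−⌊2099/355⌋ = 6−5 = 1  ← one
n=18: ⌊2325/355⌋−⌊2212/355⌋ = 6−6 = 0
n=19: ⌊2438/355⌋−⌊2325/355⌋ = 6−6 = 0
n=20: ⌊2551/355⌋−⌊2438/355⌋ = 7−6 = 1  ← one
n=21: ⌊2664/355⌋−⌊2551/355⌋ = 7−7 = 0
n=22: ⌊2777/355⌋−⌊2664/355⌋ = 7−7 = 0
n=23: ⌊2890/355⌋−⌊2777/355⌋ = 8−7 = 1  ← one
n=24: ⌊3003/355⌋−⌊2890/355⌋ = 8−8 = 0
n=25: ⌊3116/355⌋−⌊3003/355⌋ = 8−8 = 0
n=26: ⌊3229/355⌋−⌊3116/355⌋ = 9−8 = 1  ← one
n=27: ⌊3342/355⌋−⌊3229/355⌋ = 9−9 = 0
n=28: ⌊3455/355⌋−⌊3342/355⌋ = 9−9 = 0
n=29: ⌊3568/355⌋−⌊3455/355⌋ = 10−9 = 1  ← one
positions of the first 10 ones: 1 4 7 10 14 17 20 23 26 29


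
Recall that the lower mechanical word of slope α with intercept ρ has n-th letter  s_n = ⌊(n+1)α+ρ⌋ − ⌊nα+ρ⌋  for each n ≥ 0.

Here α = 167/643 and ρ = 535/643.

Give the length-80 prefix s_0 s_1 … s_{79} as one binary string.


10001000100010001001000100010001000100010010001000100010001000100010010001000100

n=0: ⌊(1·167+535)/643⌋ − ⌊(0·167+535)/643⌋ = ⌊702/643⌋ − ⌊535/643⌋ = 1 − 0 = 1
n=1: ⌊(2·167+535)/643⌋ − ⌊(1·167+535)/643⌋ = ⌊869/643⌋ − ⌊702/643⌋ = 1 − 1 = 0
n=2: ⌊(3·167+535)/643⌋ − ⌊(2·167+535)/643⌋ = ⌊1036/643⌋ − ⌊869/643⌋ = 1 − 1 = 0
n=3: ⌊(4·167+535)/643⌋ − ⌊(3·167+535)/643⌋ = ⌊1203/643⌋ − ⌊1036/643⌋ = 1 − 1 = 0
n=4: ⌊(5·167+535)/643⌋ − ⌊(4·167+535)/643⌋ = ⌊1370/643⌋ − ⌊1203/643⌋ = 2 − 1 = 1
n=5: ⌊(6·167+535)/643⌋ − ⌊(5·167+535)/643⌋ = ⌊1537/643⌋ − ⌊1370/643⌋ = 2 − 2 = 0
n=6: ⌊(7·167+535)/643⌋ − ⌊(6·167+535)/643⌋ = ⌊1704/643⌋ − ⌊1537/643⌋ = 2 − 2 = 0
n=7: ⌊(8·167+535)/643⌋ − ⌊(7·167+535)/643⌋ = ⌊1871/643⌋ − ⌊1704/643⌋ = 2 − 2 = 0
n=8: ⌊(9·167+535)/643⌋ − ⌊(8·167+535)/643⌋ = ⌊2038/643⌋ − ⌊1871/643⌋ = 3 − 2 = 1
n=9: ⌊(10·167+535)/643⌋ − ⌊(9·167+535)/643⌋ = ⌊2205/643⌋ − ⌊2038/643⌋ = 3 − 3 = 0
n=10: ⌊(11·167+535)/643⌋ − ⌊(10·167+535)/643⌋ = ⌊2372/643⌋ − ⌊2205/643⌋ = 3 − 3 = 0
n=11: ⌊(12·167+535)/643⌋ − ⌊(11·167+535)/643⌋ = ⌊2539/643⌋ − ⌊2372/643⌋ = 3 − 3 = 0
n=12: ⌊(13·167+535)/643⌋ − ⌊(12·167+535)/643⌋ = ⌊2706/643⌋ − ⌊2539/643⌋ = 4 − 3 = 1
n=13: ⌊(14·167+535)/643⌋ − ⌊(13·167+535)/643⌋ = ⌊2873/643⌋ − ⌊2706/643⌋ = 4 − 4 = 0
n=14: ⌊(15·167+535)/643⌋ − ⌊(14·167+535)/643⌋ = ⌊3040/643⌋ − ⌊2873/643⌋ = 4 − 4 = 0
n=15: ⌊(16·167+535)/643⌋ − ⌊(15·167+535)/643⌋ = ⌊3207/643⌋ − ⌊3040/643⌋ = 4 − 4 = 0
n=16: ⌊(17·167+535)/643⌋ − ⌊(16·167+535)/643⌋ = ⌊3374/643⌋ − ⌊3207/643⌋ = 5 − 4 = 1
n=17: ⌊(18·167+535)/643⌋ − ⌊(17·167+535)/643⌋ = ⌊3541/643⌋ − ⌊3374/643⌋ = 5 − 5 = 0
n=18: ⌊(19·167+535)/643⌋ − ⌊(18·167+535)/643⌋ = ⌊3708/643⌋ − ⌊3541/643⌋ = 5 − 5 = 0
n=19: ⌊(20·167+535)/643⌋ − ⌊(19·167+535)/643⌋ = ⌊3875/643⌋ − ⌊3708/643⌋ = 6 − 5 = 1
n=20: ⌊(21·167+535)/643⌋ − ⌊(20·167+535)/643⌋ = ⌊4042/643⌋ − ⌊3875/643⌋ = 6 − 6 = 0
n=21: ⌊(22·167+535)/643⌋ − ⌊(21·167+535)/643⌋ = ⌊4209/643⌋ − ⌊4042/643⌋ = 6 − 6 = 0
n=22: ⌊(23·167+535)/643⌋ − ⌊(22·167+535)/643⌋ = ⌊4376/643⌋ − ⌊4209/643⌋ = 6 − 6 = 0
n=23: ⌊(24·167+535)/643⌋ − ⌊(23·167+535)/643⌋ = ⌊4543/643⌋ − ⌊4376/643⌋ = 7 − 6 = 1
n=24: ⌊(25·167+535)/643⌋ − ⌊(24·167+535)/643⌋ = ⌊4710/643⌋ − ⌊4543/643⌋ = 7 − 7 = 0
n=25: ⌊(26·167+535)/643⌋ − ⌊(25·167+535)/643⌋ = ⌊4877/643⌋ − ⌊4710/643⌋ = 7 − 7 = 0
n=26: ⌊(27·167+535)/643⌋ − ⌊(26·167+535)/643⌋ = ⌊5044/643⌋ − ⌊4877/643⌋ = 7 − 7 = 0
n=27: ⌊(28·167+535)/643⌋ − ⌊(27·167+535)/643⌋ = ⌊5211/643⌋ − ⌊5044/643⌋ = 8 − 7 = 1
n=28: ⌊(29·167+535)/643⌋ − ⌊(28·167+535)/643⌋ = ⌊5378/643⌋ − ⌊5211/643⌋ = 8 − 8 = 0
n=29: ⌊(30·167+535)/643⌋ − ⌊(29·167+535)/643⌋ = ⌊5545/643⌋ − ⌊5378/643⌋ = 8 − 8 = 0
n=30: ⌊(31·167+535)/643⌋ − ⌊(30·167+535)/643⌋ = ⌊5712/643⌋ − ⌊5545/643⌋ = 8 − 8 = 0
n=31: ⌊(32·167+535)/643⌋ − ⌊(31·167+535)/643⌋ = ⌊5879/643⌋ − ⌊5712/643⌋ = 9 − 8 = 1
n=32: ⌊(33·167+535)/643⌋ − ⌊(32·167+535)/643⌋ = ⌊6046/643⌋ − ⌊5879/643⌋ = 9 − 9 = 0
n=33: ⌊(34·167+535)/643⌋ − ⌊(33·167+535)/643⌋ = ⌊6213/643⌋ − ⌊6046/643⌋ = 9 − 9 = 0
n=34: ⌊(35·167+535)/643⌋ − ⌊(34·167+535)/643⌋ = ⌊6380/643⌋ − ⌊6213/643⌋ = 9 − 9 = 0
n=35: ⌊(36·167+535)/643⌋ − ⌊(35·167+535)/643⌋ = ⌊6547/643⌋ − ⌊6380/643⌋ = 10 − 9 = 1
n=36: ⌊(37·167+535)/643⌋ − ⌊(36·167+535)/643⌋ = ⌊6714/643⌋ − ⌊6547/643⌋ = 10 − 10 = 0
n=37: ⌊(38·167+535)/643⌋ − ⌊(37·167+535)/643⌋ = ⌊6881/643⌋ − ⌊6714/643⌋ = 10 − 10 = 0
n=38: ⌊(39·167+535)/643⌋ − ⌊(38·167+535)/643⌋ = ⌊7048/643⌋ − ⌊6881/643⌋ = 10 − 10 = 0
n=39: ⌊(40·167+535)/643⌋ − ⌊(39·167+535)/643⌋ = ⌊7215/643⌋ − ⌊7048/643⌋ = 11 − 10 = 1
n=40: ⌊(41·167+535)/643⌋ − ⌊(40·167+535)/643⌋ = ⌊7382/643⌋ − ⌊7215/643⌋ = 11 − 11 = 0
n=41: ⌊(42·167+535)/643⌋ − ⌊(41·167+535)/643⌋ = ⌊7549/643⌋ − ⌊7382/643⌋ = 11 − 11 = 0
n=42: ⌊(43·167+535)/643⌋ − ⌊(42·167+535)/643⌋ = ⌊7716/643⌋ − ⌊7549/643⌋ = 12 − 11 = 1
n=43: ⌊(44·167+535)/643⌋ − ⌊(43·167+535)/643⌋ = ⌊7883/643⌋ − ⌊7716/643⌋ = 12 − 12 = 0
n=44: ⌊(45·167+535)/643⌋ − ⌊(44·167+535)/643⌋ = ⌊8050/643⌋ − ⌊7883/643⌋ = 12 − 12 = 0
n=45: ⌊(46·167+535)/643⌋ − ⌊(45·167+535)/643⌋ = ⌊8217/643⌋ − ⌊8050/643⌋ = 12 − 12 = 0
n=46: ⌊(47·167+535)/643⌋ − ⌊(46·167+535)/643⌋ = ⌊8384/643⌋ − ⌊8217/643⌋ = 13 − 12 = 1
n=47: ⌊(48·167+535)/643⌋ − ⌊(47·167+535)/643⌋ = ⌊8551/643⌋ − ⌊8384/643⌋ = 13 − 13 = 0
n=48: ⌊(49·167+535)/643⌋ − ⌊(48·167+535)/643⌋ = ⌊8718/643⌋ − ⌊8551/643⌋ = 13 − 13 = 0
n=49: ⌊(50·167+535)/643⌋ − ⌊(49·167+535)/643⌋ = ⌊8885/643⌋ − ⌊8718/643⌋ = 13 − 13 = 0
n=50: ⌊(51·167+535)/643⌋ − ⌊(50·167+535)/643⌋ = ⌊9052/643⌋ − ⌊8885/643⌋ = 14 − 13 = 1
n=51: ⌊(52·167+535)/643⌋ − ⌊(51·167+535)/643⌋ = ⌊9219/643⌋ − ⌊9052/643⌋ = 14 − 14 = 0
n=52: ⌊(53·167+535)/643⌋ − ⌊(52·167+535)/643⌋ = ⌊9386/643⌋ − ⌊9219/643⌋ = 14 − 14 = 0
n=53: ⌊(54·167+535)/643⌋ − ⌊(53·167+535)/643⌋ = ⌊9553/643⌋ − ⌊9386/643⌋ = 14 − 14 = 0
n=54: ⌊(55·167+535)/643⌋ − ⌊(54·167+535)/643⌋ = ⌊9720/643⌋ − ⌊9553/643⌋ = 15 − 14 = 1
n=55: ⌊(56·167+535)/643⌋ − ⌊(55·167+535)/643⌋ = ⌊9887/643⌋ − ⌊9720/643⌋ = 15 − 15 = 0
n=56: ⌊(57·167+535)/643⌋ − ⌊(56·167+535)/643⌋ = ⌊10054/643⌋ − ⌊9887/643⌋ = 15 − 15 = 0
n=57: ⌊(58·167+535)/643⌋ − ⌊(57·167+535)/643⌋ = ⌊10221/643⌋ − ⌊10054/643⌋ = 15 − 15 = 0
n=58: ⌊(59·167+535)/643⌋ − ⌊(58·167+535)/643⌋ = ⌊10388/643⌋ − ⌊10221/643⌋ = 16 − 15 = 1
n=59: ⌊(60·167+535)/643⌋ − ⌊(59·167+535)/643⌋ = ⌊10555/643⌋ − ⌊10388/643⌋ = 16 − 16 = 0
n=60: ⌊(61·167+535)/643⌋ − ⌊(60·167+535)/643⌋ = ⌊10722/643⌋ − ⌊10555/643⌋ = 16 − 16 = 0
n=61: ⌊(62·167+535)/643⌋ − ⌊(61·167+535)/643⌋ = ⌊10889/643⌋ − ⌊10722/643⌋ = 16 − 16 = 0
n=62: ⌊(63·167+535)/643⌋ − ⌊(62·167+535)/643⌋ = ⌊11056/643⌋ − ⌊10889/643⌋ = 17 − 16 = 1
n=63: ⌊(64·167+535)/643⌋ − ⌊(63·167+535)/643⌋ = ⌊11223/643⌋ − ⌊11056/643⌋ = 17 − 17 = 0
n=64: ⌊(65·167+535)/643⌋ − ⌊(64·167+535)/643⌋ = ⌊11390/643⌋ − ⌊11223/643⌋ = 17 − 17 = 0
n=65: ⌊(66·167+535)/643⌋ − ⌊(65·167+535)/643⌋ = ⌊11557/643⌋ − ⌊11390/643⌋ = 17 − 17 = 0
n=66: ⌊(67·167+535)/643⌋ − ⌊(66·167+535)/643⌋ = ⌊11724/643⌋ − ⌊11557/643⌋ = 18 − 17 = 1
n=67: ⌊(68·167+535)/643⌋ − ⌊(67·167+535)/643⌋ = ⌊11891/643⌋ − ⌊11724/643⌋ = 18 − 18 = 0
n=68: ⌊(69·167+535)/643⌋ − ⌊(68·167+535)/643⌋ = ⌊12058/643⌋ − ⌊11891/643⌋ = 18 − 18 = 0
n=69: ⌊(70·167+535)/643⌋ − ⌊(69·167+535)/643⌋ = ⌊12225/643⌋ − ⌊12058/643⌋ = 19 − 18 = 1
n=70: ⌊(71·167+535)/643⌋ − ⌊(70·167+535)/643⌋ = ⌊12392/643⌋ − ⌊12225/643⌋ = 19 − 19 = 0
n=71: ⌊(72·167+535)/643⌋ − ⌊(71·167+535)/643⌋ = ⌊12559/643⌋ − ⌊12392/643⌋ = 19 − 19 = 0
n=72: ⌊(73·167+535)/643⌋ − ⌊(72·167+535)/643⌋ = ⌊12726/643⌋ − ⌊12559/643⌋ = 19 − 19 = 0
n=73: ⌊(74·167+535)/643⌋ − ⌊(73·167+535)/643⌋ = ⌊12893/643⌋ − ⌊12726/643⌋ = 20 − 19 = 1
n=74: ⌊(75·167+535)/643⌋ − ⌊(74·167+535)/643⌋ = ⌊13060/643⌋ − ⌊12893/643⌋ = 20 − 20 = 0
n=75: ⌊(76·167+535)/643⌋ − ⌊(75·167+535)/643⌋ = ⌊13227/643⌋ − ⌊13060/643⌋ = 20 − 20 = 0
n=76: ⌊(77·167+535)/643⌋ − ⌊(76·167+535)/643⌋ = ⌊13394/643⌋ − ⌊13227/643⌋ = 20 − 20 = 0
n=77: ⌊(78·167+535)/643⌋ − ⌊(77·167+535)/643⌋ = ⌊13561/643⌋ − ⌊13394/643⌋ = 21 − 20 = 1
n=78: ⌊(79·167+535)/643⌋ − ⌊(78·167+535)/643⌋ = ⌊13728/643⌋ − ⌊13561/643⌋ = 21 − 21 = 0
n=79: ⌊(80·167+535)/643⌋ − ⌊(79·167+535)/643⌋ = ⌊13895/643⌋ − ⌊13728/643⌋ = 21 − 21 = 0


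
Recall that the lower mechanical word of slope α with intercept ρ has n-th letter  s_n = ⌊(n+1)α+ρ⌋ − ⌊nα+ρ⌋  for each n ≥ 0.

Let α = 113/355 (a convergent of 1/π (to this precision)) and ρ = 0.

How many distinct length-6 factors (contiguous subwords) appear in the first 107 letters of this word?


t_n = ⌊(n·113)/355⌋ for n = 0 … 107:
  n=0…9: ⌊0/355⌋=0 ⌊113/355⌋=0 ⌊226/355⌋=0 ⌊339/355⌋=0 ⌊452/355⌋=1 ⌊565/355⌋=1 ⌊678/355⌋=1 ⌊791/355⌋=2 ⌊904/355⌋=2 ⌊1017/355⌋=2
  n=10…19: ⌊1130/355⌋=3 ⌊1243/355⌋=3 ⌊1356/355⌋=3 ⌊1469/355⌋=4 ⌊1582/355⌋=4 ⌊1695/355⌋=4 ⌊1808/355⌋=5 ⌊1921/355⌋=5 ⌊2034/355⌋=5 ⌊2147/355⌋=6
  n=20…29: ⌊2260/355⌋=6 ⌊2373/355⌋=6 ⌊2486/355⌋=7 ⌊2599/355⌋=7 ⌊2712/355⌋=7 ⌊2825/355⌋=7 ⌊2938/355⌋=8 ⌊3051/355⌋=8 ⌊3164/355⌋=8 ⌊3277/355⌋=9
  n=30…39: ⌊3390/355⌋=9 ⌊3503/355⌋=9 ⌊3616/355⌋=10 ⌊3729/355⌋=10 ⌊3842/355⌋=10 ⌊3955/355⌋=11 ⌊4068/355⌋=11 ⌊4181/355⌋=11 ⌊4294/355⌋=12 ⌊4407/355⌋=12
  n=40…49: ⌊4520/355⌋=12 ⌊4633/355⌋=13 ⌊4746/355⌋=13 ⌊4859/355⌋=13 ⌊4972/355⌋=14 ⌊5085/355⌋=14 ⌊5198/355⌋=14 ⌊5311/355⌋=14 ⌊5424/355⌋=15 ⌊5537/355⌋=15
  n=50…59: ⌊5650/355⌋=15 ⌊5763/355⌋=16 ⌊5876/355⌋=16 ⌊5989/355⌋=16 ⌊6102/355⌋=17 ⌊6215/355⌋=17 ⌊6328/355⌋=17 ⌊6441/355⌋=18 ⌊6554/355⌋=18 ⌊6667/355⌋=18
  n=60…69: ⌊6780/355⌋=19 ⌊6893/355⌋=19 ⌊7006/355⌋=19 ⌊7119/355⌋=20 ⌊7232/355⌋=20 ⌊7345/355⌋=20 ⌊7458/355⌋=21 ⌊7571/355⌋=21 ⌊7684/355⌋=21 ⌊7797/355⌋=21
  n=70…79: ⌊7910/355⌋=22 ⌊8023/355⌋=22 ⌊8136/355⌋=22 ⌊8249/355⌋=23 ⌊8362/355⌋=23 ⌊8475/355⌋=23 ⌊8588/355⌋=24 ⌊8701/355⌋=24 ⌊8814/355⌋=24 ⌊8927/355⌋=25
  n=80…89: ⌊9040/355⌋=25 ⌊9153/355⌋=25 ⌊9266/355⌋=26 ⌊9379/355⌋=26 ⌊9492/355⌋=26 ⌊9605/355⌋=27 ⌊9718/355⌋=27 ⌊9831/355⌋=27 ⌊9944/355⌋=28 ⌊10057/355⌋=28
  n=90…99: ⌊10170/355⌋=28 ⌊10283/355⌋=28 ⌊10396/355⌋=29 ⌊10509/355⌋=29 ⌊10622/355⌋=29 ⌊10735/355⌋=30 ⌊10848/355⌋=30 ⌊10961/355⌋=30 ⌊11074/355⌋=31 ⌊11187/355⌋=31
  n=100…107: ⌊11300/355⌋=31 ⌊11413/355⌋=32 ⌊11526/355⌋=32 ⌊11639/355⌋=32 ⌊11752/355⌋=33 ⌊11865/355⌋=33 ⌊11978/355⌋=33 ⌊12091/355⌋=34
s_n = t_(n+1) − t_n for n = 0 … 106 gives
prefix = 00010010010010010010010001001001001001001001000100100100100100100100010010010010010010010001001001001001001
slide a length-6 window over [0..5] … [101..106] (102 windows); first occurrence of each distinct factor:
  [  0..  5] 000100
  [  1..  6] 001001
  [  2..  7] 010010
  [  3..  8] 100100
  [ 19.. 24] 001000
  [ 20.. 25] 010001
  [ 21.. 26] 100010
  (the other 95 windows repeat one of these)
distinct factors: {000100, 001000, 001001, 010001, 010010, 100010, 100100}
count = 7  (Sturmian bound for length 6 is 7)

7


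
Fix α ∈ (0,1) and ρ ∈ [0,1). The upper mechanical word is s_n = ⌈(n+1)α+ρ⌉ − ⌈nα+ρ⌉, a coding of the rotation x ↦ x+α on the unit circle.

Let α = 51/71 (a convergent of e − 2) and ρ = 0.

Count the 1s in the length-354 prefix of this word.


255

#1s = Σ_{n=0}^{353} s_n = Σ_{n=0}^{353} (⌈(n+1)α+ρ⌉ − ⌈nα+ρ⌉)
the sum telescopes: every ⌈nα+ρ⌉ with 0 < n < 354 appears once with + and once with −, leaving ⌈354α+ρ⌉ − ⌈0·α+ρ⌉
354α + ρ = (354·51) / 71 = 18054/71
ρ = 0/71
⌈18054/71⌉ = 255,  ⌈0/71⌉ = 0
#1s = 255 − 0 = 255


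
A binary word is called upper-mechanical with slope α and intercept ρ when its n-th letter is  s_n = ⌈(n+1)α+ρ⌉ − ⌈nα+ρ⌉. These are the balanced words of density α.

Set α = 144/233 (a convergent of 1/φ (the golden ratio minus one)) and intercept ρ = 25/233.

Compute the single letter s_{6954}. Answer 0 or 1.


1

(n+1)α + ρ = (6955·144 + 25) / 233 = 1001545/233
nα + ρ     = (6954·144 + 25) / 233 = 1001401/233
⌈1001545/233⌉ = 4299,  ⌈1001401/233⌉ = 4298
s_{6954} = 4299 − 4298 = 1


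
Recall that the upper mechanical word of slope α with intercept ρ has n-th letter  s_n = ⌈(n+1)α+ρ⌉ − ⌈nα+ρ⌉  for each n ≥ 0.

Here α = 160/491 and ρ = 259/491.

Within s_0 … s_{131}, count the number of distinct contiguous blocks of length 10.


11

t_n = ⌈(n·160+259)/491⌉ for n = 0 … 132:
  n=0…9: ⌈259/491⌉=1 ⌈419/491⌉=1 ⌈579/491⌉=2 ⌈739/491⌉=2 ⌈899/491⌉=2 ⌈1059/491⌉=3 ⌈1219/491⌉=3 ⌈1379/491⌉=3 ⌈1539/491⌉=4 ⌈1699/491⌉=4
  n=10…19: ⌈1859/491⌉=4 ⌈2019/491⌉=5 ⌈2179/491⌉=5 ⌈2339/491⌉=5 ⌈2499/491⌉=6 ⌈2659/491⌉=6 ⌈2819/491⌉=6 ⌈2979/491⌉=7 ⌈3139/491⌉=7 ⌈3299/491⌉=7
  n=20…29: ⌈3459/491⌉=8 ⌈3619/491⌉=8 ⌈3779/491⌉=8 ⌈3939/491⌉=9 ⌈4099/491⌉=9 ⌈4259/491⌉=9 ⌈4419/491⌉=9 ⌈4579/491⌉=10 ⌈4739/491⌉=10 ⌈4899/491⌉=10
  n=30…39: ⌈5059/491⌉=11 ⌈5219/491⌉=11 ⌈5379/491⌉=11 ⌈5539/491⌉=12 ⌈5699/491⌉=12 ⌈5859/491⌉=12 ⌈6019/491⌉=13 ⌈6179/491⌉=13 ⌈6339/491⌉=13 ⌈6499/491⌉=14
  n=40…49: ⌈6659/491⌉=14 ⌈6819/491⌉=14 ⌈6979/491⌉=15 ⌈7139/491⌉=15 ⌈7299/491⌉=15 ⌈7459/491⌉=16 ⌈7619/491⌉=16 ⌈7779/491⌉=16 ⌈7939/491⌉=17 ⌈8099/491⌉=17
  n=50…59: ⌈8259/491⌉=17 ⌈8419/491⌉=18 ⌈8579/491⌉=18 ⌈8739/491⌉=18 ⌈8899/491⌉=19 ⌈9059/491⌉=19 ⌈9219/491⌉=19 ⌈9379/491⌉=20 ⌈9539/491⌉=20 ⌈9699/491⌉=20
  n=60…69: ⌈9859/491⌉=21 ⌈10019/491⌉=21 ⌈10179/491⌉=21 ⌈10339/491⌉=22 ⌈10499/491⌉=22 ⌈10659/491⌉=22 ⌈10819/491⌉=23 ⌈10979/491⌉=23 ⌈11139/491⌉=23 ⌈11299/491⌉=24
  n=70…79: ⌈11459/491⌉=24 ⌈11619/491⌉=24 ⌈11779/491⌉=24 ⌈11939/491⌉=25 ⌈12099/491⌉=25 ⌈12259/491⌉=25 ⌈12419/491⌉=26 ⌈12579/491⌉=26 ⌈12739/491⌉=26 ⌈12899/491⌉=27
  n=80…89: ⌈13059/491⌉=27 ⌈13219/491⌉=27 ⌈13379/491⌉=28 ⌈13539/491⌉=28 ⌈13699/491⌉=28 ⌈13859/491⌉=29 ⌈14019/491⌉=29 ⌈14179/491⌉=29 ⌈14339/491⌉=30 ⌈14499/491⌉=30
  n=90…99: ⌈14659/491⌉=30 ⌈14819/491⌉=31 ⌈14979/491⌉=31 ⌈15139/491⌉=31 ⌈15299/491⌉=32 ⌈15459/491⌉=32 ⌈15619/491⌉=32 ⌈15779/491⌉=33 ⌈15939/491⌉=33 ⌈16099/491⌉=33
  n=100…109: ⌈16259/491⌉=34 ⌈16419/491⌉=34 ⌈16579/491⌉=34 ⌈16739/491⌉=35 ⌈16899/491⌉=35 ⌈17059/491⌉=35 ⌈17219/491⌉=36 ⌈17379/491⌉=36 ⌈17539/491⌉=36 ⌈17699/491⌉=37
  n=110…119: ⌈17859/491⌉=37 ⌈18019/491⌉=37 ⌈18179/491⌉=38 ⌈18339/491⌉=38 ⌈18499/491⌉=38 ⌈18659/491⌉=39 ⌈18819/491⌉=39 ⌈18979/491⌉=39 ⌈19139/491⌉=39 ⌈19299/491⌉=40
  n=120…129: ⌈19459/491⌉=40 ⌈19619/491⌉=40 ⌈19779/491⌉=41 ⌈19939/491⌉=41 ⌈20099/491⌉=41 ⌈20259/491⌉=42 ⌈20419/491⌉=42 ⌈20579/491⌉=42 ⌈20739/491⌉=43 ⌈20899/491⌉=43
  n=130…132: ⌈21059/491⌉=43 ⌈21219/491⌉=44 ⌈21379/491⌉=44
s_n = t_(n+1) − t_n for n = 0 … 131 gives
prefix = 010010010010010010010010001001001001001001001001001001001001001001001000100100100100100100100100100100100100100100100010010010010010
slide a length-10 window over [0..9] … [122..131] (123 windows); first occurrence of each distinct factor:
  [  0..  9] 0100100100
  [  1.. 10] 1001001001
  [  2.. 11] 0010010010
  [ 16.. 25] 1001001000
  [ 17.. 26] 0010010001
  [ 18.. 27] 0100100010
  [ 19.. 28] 1001000100
  [ 20.. 29] 0010001001
  [ 21.. 30] 0100010010
  [ 22.. 31] 1000100100
  [ 23.. 32] 0001001001
  (the other 112 windows repeat one of these)
distinct factors: {0001001001, 0010001001, 0010010001, 0010010010, 0100010010, 0100100010, 0100100100, 1000100100, 1001000100, 1001001000, 1001001001}
count = 11  (Sturmian bound for length 10 is 11)


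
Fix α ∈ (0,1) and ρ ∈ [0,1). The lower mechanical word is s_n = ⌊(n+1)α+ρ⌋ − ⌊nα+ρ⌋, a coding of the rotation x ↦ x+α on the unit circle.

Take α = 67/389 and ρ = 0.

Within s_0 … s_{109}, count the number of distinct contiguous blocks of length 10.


11

t_n = ⌊(n·67)/389⌋ for n = 0 … 110:
  n=0…9: ⌊0/389⌋=0 ⌊67/389⌋=0 ⌊134/389⌋=0 ⌊201/389⌋=0 ⌊268/389⌋=0 ⌊335/389⌋=0 ⌊402/389⌋=1 ⌊469/389⌋=1 ⌊536/389⌋=1 ⌊603/389⌋=1
  n=10…19: ⌊670/389⌋=1 ⌊737/389⌋=1 ⌊804/389⌋=2 ⌊871/389⌋=2 ⌊938/389⌋=2 ⌊1005/389⌋=2 ⌊1072/389⌋=2 ⌊1139/389⌋=2 ⌊1206/389⌋=3 ⌊1273/389⌋=3
  n=20…29: ⌊1340/389⌋=3 ⌊1407/389⌋=3 ⌊1474/389⌋=3 ⌊1541/389⌋=3 ⌊1608/389⌋=4 ⌊1675/389⌋=4 ⌊1742/389⌋=4 ⌊1809/389⌋=4 ⌊1876/389⌋=4 ⌊1943/389⌋=4
  n=30…39: ⌊2010/389⌋=5 ⌊2077/389⌋=5 ⌊2144/389⌋=5 ⌊2211/389⌋=5 ⌊2278/389⌋=5 ⌊2345/389⌋=6 ⌊2412/389⌋=6 ⌊2479/389⌋=6 ⌊2546/389⌋=6 ⌊2613/389⌋=6
  n=40…49: ⌊2680/389⌋=6 ⌊2747/389⌋=7 ⌊2814/389⌋=7 ⌊2881/389⌋=7 ⌊2948/389⌋=7 ⌊3015/389⌋=7 ⌊3082/389⌋=7 ⌊3149/389⌋=8 ⌊3216/389⌋=8 ⌊3283/389⌋=8
  n=50…59: ⌊3350/389⌋=8 ⌊3417/389⌋=8 ⌊3484/389⌋=8 ⌊3551/389⌋=9 ⌊3618/389⌋=9 ⌊3685/389⌋=9 ⌊3752/389⌋=9 ⌊3819/389⌋=9 ⌊3886/389⌋=9 ⌊3953/389⌋=10
  n=60…69: ⌊4020/389⌋=10 ⌊4087/389⌋=10 ⌊4154/389⌋=10 ⌊4221/389⌋=10 ⌊4288/389⌋=11 ⌊4355/389⌋=11 ⌊4422/389⌋=11 ⌊4489/389⌋=11 ⌊4556/389⌋=11 ⌊4623/389⌋=11
  n=70…79: ⌊4690/389⌋=12 ⌊4757/389⌋=12 ⌊4824/389⌋=12 ⌊4891/389⌋=12 ⌊4958/389⌋=12 ⌊5025/389⌋=12 ⌊5092/389⌋=13 ⌊5159/389⌋=13 ⌊5226/389⌋=13 ⌊5293/389⌋=13
  n=80…89: ⌊5360/389⌋=13 ⌊5427/389⌋=13 ⌊5494/389⌋=14 ⌊5561/389⌋=14 ⌊5628/389⌋=14 ⌊5695/389⌋=14 ⌊5762/389⌋=14 ⌊5829/389⌋=14 ⌊5896/389⌋=15 ⌊5963/389⌋=15
  n=90…99: ⌊6030/389⌋=15 ⌊6097/389⌋=15 ⌊6164/389⌋=15 ⌊6231/389⌋=16 ⌊6298/389⌋=16 ⌊6365/389⌋=16 ⌊6432/389⌋=16 ⌊6499/389⌋=16 ⌊6566/389⌋=16 ⌊6633/389⌋=17
  n=100…109: ⌊6700/389⌋=17 ⌊6767/389⌋=17 ⌊6834/389⌋=17 ⌊6901/389⌋=17 ⌊6968/389⌋=17 ⌊7035/389⌋=18 ⌊7102/389⌋=18 ⌊7169/389⌋=18 ⌊7236/389⌋=18 ⌊7303/389⌋=18
  n=110: ⌊7370/389⌋=18
s_n = t_(n+1) − t_n for n = 0 … 109 gives
prefix = 00000100000100000100000100000100001000001000001000001000001000010000010000010000010000010000100000100000100000
slide a length-10 window over [0..9] … [100..109] (101 windows); first occurrence of each distinct factor:
  [  0..  9] 0000010000
  [  1.. 10] 0000100000
  [  2.. 11] 0001000001
  [  3.. 12] 0010000010
  [  4.. 13] 0100000100
  [  5.. 14] 1000001000
  [ 25.. 34] 0000100001
  [ 26.. 35] 0001000010
  [ 27.. 36] 0010000100
  [ 28.. 37] 0100001000
  [ 29.. 38] 1000010000
  (the other 90 windows repeat one of these)
distinct factors: {0000010000, 0000100000, 0000100001, 0001000001, 0001000010, 0010000010, 0010000100, 0100000100, 0100001000, 1000001000, 1000010000}
count = 11  (Sturmian bound for length 10 is 11)


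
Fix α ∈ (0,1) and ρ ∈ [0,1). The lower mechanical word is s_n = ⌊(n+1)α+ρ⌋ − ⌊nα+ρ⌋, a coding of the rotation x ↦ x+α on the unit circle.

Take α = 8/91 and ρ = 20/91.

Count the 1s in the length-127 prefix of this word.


11

#1s = Σ_{n=0}^{126} s_n = Σ_{n=0}^{126} (⌊(n+1)α+ρ⌋ − ⌊nα+ρ⌋)
the sum telescopes: every ⌊nα+ρ⌋ with 0 < n < 127 appears once with + and once with −, leaving ⌊127α+ρ⌋ − ⌊0·α+ρ⌋
127α + ρ = (127·8 + 20) / 91 = 1036/91
ρ = 20/91
⌊1036/91⌋ = 11,  ⌊20/91⌋ = 0
#1s = 11 − 0 = 11


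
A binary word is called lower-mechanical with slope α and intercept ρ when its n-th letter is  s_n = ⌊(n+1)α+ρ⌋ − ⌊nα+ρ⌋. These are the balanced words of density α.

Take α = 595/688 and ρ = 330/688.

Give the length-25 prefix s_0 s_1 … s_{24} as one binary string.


n=0: ⌊(1·595+330)/688⌋ − ⌊(0·595+330)/688⌋ = ⌊925/688⌋ − ⌊330/688⌋ = 1 − 0 = 1
n=1: ⌊(2·595+330)/688⌋ − ⌊(1·595+330)/688⌋ = ⌊1520/688⌋ − ⌊925/688⌋ = 2 − 1 = 1
n=2: ⌊(3·595+330)/688⌋ − ⌊(2·595+330)/688⌋ = ⌊2115/688⌋ − ⌊1520/688⌋ = 3 − 2 = 1
n=3: ⌊(4·595+330)/688⌋ − ⌊(3·595+330)/688⌋ = ⌊2710/688⌋ − ⌊2115/688⌋ = 3 − 3 = 0
n=4: ⌊(5·595+330)/688⌋ − ⌊(4·595+330)/688⌋ = ⌊3305/688⌋ − ⌊2710/688⌋ = 4 − 3 = 1
n=5: ⌊(6·595+330)/688⌋ − ⌊(5·595+330)/688⌋ = ⌊3900/688⌋ − ⌊3305/688⌋ = 5 − 4 = 1
n=6: ⌊(7·595+330)/688⌋ − ⌊(6·595+330)/688⌋ = ⌊4495/688⌋ − ⌊3900/688⌋ = 6 − 5 = 1
n=7: ⌊(8·595+330)/688⌋ − ⌊(7·595+330)/688⌋ = ⌊5090/688⌋ − ⌊4495/688⌋ = 7 − 6 = 1
n=8: ⌊(9·595+330)/688⌋ − ⌊(8·595+330)/688⌋ = ⌊5685/688⌋ − ⌊5090/688⌋ = 8 − 7 = 1
n=9: ⌊(10·595+330)/688⌋ − ⌊(9·595+330)/688⌋ = ⌊6280/688⌋ − ⌊5685/688⌋ = 9 − 8 = 1
n=10: ⌊(11·595+330)/688⌋ − ⌊(10·595+330)/688⌋ = ⌊6875/688⌋ − ⌊6280/688⌋ = 9 − 9 = 0
n=11: ⌊(12·595+330)/688⌋ − ⌊(11·595+330)/688⌋ = ⌊7470/688⌋ − ⌊6875/688⌋ = 10 − 9 = 1
n=12: ⌊(13·595+330)/688⌋ − ⌊(12·595+330)/688⌋ = ⌊8065/688⌋ − ⌊7470/688⌋ = 11 − 10 = 1
n=13: ⌊(14·595+330)/688⌋ − ⌊(13·595+330)/688⌋ = ⌊8660/688⌋ − ⌊8065/688⌋ = 12 − 11 = 1
n=14: ⌊(15·595+330)/688⌋ − ⌊(14·595+330)/688⌋ = ⌊9255/688⌋ − ⌊8660/688⌋ = 13 − 12 = 1
n=15: ⌊(16·595+330)/688⌋ − ⌊(15·595+330)/688⌋ = ⌊9850/688⌋ − ⌊9255/688⌋ = 14 − 13 = 1
n=16: ⌊(17·595+330)/688⌋ − ⌊(16·595+330)/688⌋ = ⌊10445/688⌋ − ⌊9850/688⌋ = 15 − 14 = 1
n=17: ⌊(18·595+330)/688⌋ − ⌊(17·595+330)/688⌋ = ⌊11040/688⌋ − ⌊10445/688⌋ = 16 − 15 = 1
n=18: ⌊(19·595+330)/688⌋ − ⌊(18·595+330)/688⌋ = ⌊11635/688⌋ − ⌊11040/688⌋ = 16 − 16 = 0
n=19: ⌊(20·595+330)/688⌋ − ⌊(19·595+330)/688⌋ = ⌊12230/688⌋ − ⌊11635/688⌋ = 17 − 16 = 1
n=20: ⌊(21·595+330)/688⌋ − ⌊(20·595+330)/688⌋ = ⌊12825/688⌋ − ⌊12230/688⌋ = 18 − 17 = 1
n=21: ⌊(22·595+330)/688⌋ − ⌊(21·595+330)/688⌋ = ⌊13420/688⌋ − ⌊12825/688⌋ = 19 − 18 = 1
n=22: ⌊(23·595+330)/688⌋ − ⌊(22·595+330)/688⌋ = ⌊14015/688⌋ − ⌊13420/688⌋ = 20 − 19 = 1
n=23: ⌊(24·595+330)/688⌋ − ⌊(23·595+330)/688⌋ = ⌊14610/688⌋ − ⌊14015/688⌋ = 21 − 20 = 1
n=24: ⌊(25·595+330)/688⌋ − ⌊(24·595+330)/688⌋ = ⌊15205/688⌋ − ⌊14610/688⌋ = 22 − 21 = 1

1110111111011111110111111


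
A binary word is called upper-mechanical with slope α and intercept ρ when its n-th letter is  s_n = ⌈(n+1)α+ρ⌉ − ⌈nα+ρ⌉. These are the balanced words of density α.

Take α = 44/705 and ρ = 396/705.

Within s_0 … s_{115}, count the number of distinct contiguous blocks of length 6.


7

t_n = ⌈(n·44+396)/705⌉ for n = 0 … 116:
  n=0…9: ⌈396/705⌉=1 ⌈440/705⌉=1 ⌈484/705⌉=1 ⌈528/705⌉=1 ⌈572/705⌉=1 ⌈616/705⌉=1 ⌈660/705⌉=1 ⌈704/705⌉=1 ⌈748/705⌉=2 ⌈792/705⌉=2
  n=10…19: ⌈836/705⌉=2 ⌈880/705⌉=2 ⌈924/705⌉=2 ⌈968/705⌉=2 ⌈1012/705⌉=2 ⌈1056/705⌉=2 ⌈1100/705⌉=2 ⌈1144/705⌉=2 ⌈1188/705⌉=2 ⌈1232/705⌉=2
  n=20…29: ⌈1276/705⌉=2 ⌈1320/705⌉=2 ⌈1364/705⌉=2 ⌈1408/705⌉=2 ⌈1452/705⌉=3 ⌈1496/705⌉=3 ⌈1540/705⌉=3 ⌈1584/705⌉=3 ⌈1628/705⌉=3 ⌈1672/705⌉=3
  n=30…39: ⌈1716/705⌉=3 ⌈1760/705⌉=3 ⌈1804/705⌉=3 ⌈1848/705⌉=3 ⌈1892/705⌉=3 ⌈1936/705⌉=3 ⌈1980/705⌉=3 ⌈2024/705⌉=3 ⌈2068/705⌉=3 ⌈2112/705⌉=3
  n=40…49: ⌈2156/705⌉=4 ⌈2200/705⌉=4 ⌈2244/705⌉=4 ⌈2288/705⌉=4 ⌈2332/705⌉=4 ⌈2376/705⌉=4 ⌈2420/705⌉=4 ⌈2464/705⌉=4 ⌈2508/705⌉=4 ⌈2552/705⌉=4
  n=50…59: ⌈2596/705⌉=4 ⌈2640/705⌉=4 ⌈2684/705⌉=4 ⌈2728/705⌉=4 ⌈2772/705⌉=4 ⌈2816/705⌉=4 ⌈2860/705⌉=5 ⌈2904/705⌉=5 ⌈2948/705⌉=5 ⌈2992/705⌉=5
  n=60…69: ⌈3036/705⌉=5 ⌈3080/705⌉=5 ⌈3124/705⌉=5 ⌈3168/705⌉=5 ⌈3212/705⌉=5 ⌈3256/705⌉=5 ⌈3300/705⌉=5 ⌈3344/705⌉=5 ⌈3388/705⌉=5 ⌈3432/705⌉=5
  n=70…79: ⌈3476/705⌉=5 ⌈3520/705⌉=5 ⌈3564/705⌉=6 ⌈3608/705⌉=6 ⌈3652/705⌉=6 ⌈3696/705⌉=6 ⌈3740/705⌉=6 ⌈3784/705⌉=6 ⌈3828/705⌉=6 ⌈3872/705⌉=6
  n=80…89: ⌈3916/705⌉=6 ⌈3960/705⌉=6 ⌈4004/705⌉=6 ⌈4048/705⌉=6 ⌈4092/705⌉=6 ⌈4136/705⌉=6 ⌈4180/705⌉=6 ⌈4224/705⌉=6 ⌈4268/705⌉=7 ⌈4312/705⌉=7
  n=90…99: ⌈4356/705⌉=7 ⌈4400/705⌉=7 ⌈4444/705⌉=7 ⌈4488/705⌉=7 ⌈4532/705⌉=7 ⌈4576/705⌉=7 ⌈4620/705⌉=7 ⌈4664/705⌉=7 ⌈4708/705⌉=7 ⌈4752/705⌉=7
  n=100…109: ⌈4796/705⌉=7 ⌈4840/705⌉=7 ⌈4884/705⌉=7 ⌈4928/705⌉=7 ⌈4972/705⌉=8 ⌈5016/705⌉=8 ⌈5060/705⌉=8 ⌈5104/705⌉=8 ⌈5148/705⌉=8 ⌈5192/705⌉=8
  n=110…116: ⌈5236/705⌉=8 ⌈5280/705⌉=8 ⌈5324/705⌉=8 ⌈5368/705⌉=8 ⌈5412/705⌉=8 ⌈5456/705⌉=8 ⌈5500/705⌉=8
s_n = t_(n+1) − t_n for n = 0 … 115 gives
prefix = 00000001000000000000000100000000000000010000000000000001000000000000000100000000000000010000000000000001000000000000
slide a length-6 window over [0..5] … [110..115] (111 windows); first occurrence of each distinct factor:
  [  0..  5] 000000
  [  2..  7] 000001
  [  3..  8] 000010
  [  4..  9] 000100
  [  5.. 10] 001000
  [  6.. 11] 010000
  [  7.. 12] 100000
  (the other 104 windows repeat one of these)
distinct factors: {000000, 000001, 000010, 000100, 001000, 010000, 100000}
count = 7  (Sturmian bound for length 6 is 7)


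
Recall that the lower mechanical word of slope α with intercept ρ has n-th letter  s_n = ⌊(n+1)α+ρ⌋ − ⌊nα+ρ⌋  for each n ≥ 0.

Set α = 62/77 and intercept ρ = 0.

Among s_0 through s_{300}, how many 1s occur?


#1s = Σ_{n=0}^{300} s_n = Σ_{n=0}^{300} (⌊(n+1)α+ρ⌋ − ⌊nα+ρ⌋)
the sum telescopes: every ⌊nα+ρ⌋ with 0 < n < 301 appears once with + and once with −, leaving ⌊301α+ρ⌋ − ⌊0·α+ρ⌋
301α + ρ = (301·62) / 77 = 18662/77
ρ = 0/77
⌊18662/77⌋ = 242,  ⌊0/77⌋ = 0
#1s = 242 − 0 = 242

242


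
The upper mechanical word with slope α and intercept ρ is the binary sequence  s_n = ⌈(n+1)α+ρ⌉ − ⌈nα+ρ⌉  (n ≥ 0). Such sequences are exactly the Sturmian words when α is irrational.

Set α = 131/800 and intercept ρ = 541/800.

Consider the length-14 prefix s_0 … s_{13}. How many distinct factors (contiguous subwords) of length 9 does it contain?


t_n = ⌈(n·131+541)/800⌉ for n = 0 … 14:
  n=0…9: ⌈541/800⌉=1 ⌈672/800⌉=1 ⌈803/800⌉=2 ⌈934/800⌉=2 ⌈1065/800⌉=2 ⌈1196/800⌉=2 ⌈1327/800⌉=2 ⌈1458/800⌉=2 ⌈1589/800⌉=2 ⌈1720/800⌉=3
  n=10…14: ⌈1851/800⌉=3 ⌈1982/800⌉=3 ⌈2113/800⌉=3 ⌈2244/800⌉=3 ⌈2375/800⌉=3
s_n = t_(n+1) − t_n for n = 0 … 13 gives
prefix = 01000000100000
slide a length-9 window over [0..8] … [5..13] (6 windows); first occurrence of each distinct factor:
  [  0..  8] 010000001
  [  1..  9] 100000010
  [  2.. 10] 000000100
  [  3.. 11] 000001000
  [  4.. 12] 000010000
  [  5.. 13] 000100000
distinct factors: {000000100, 000001000, 000010000, 000100000, 010000001, 100000010}
count = 6  (Sturmian bound for length 9 is 10)

6


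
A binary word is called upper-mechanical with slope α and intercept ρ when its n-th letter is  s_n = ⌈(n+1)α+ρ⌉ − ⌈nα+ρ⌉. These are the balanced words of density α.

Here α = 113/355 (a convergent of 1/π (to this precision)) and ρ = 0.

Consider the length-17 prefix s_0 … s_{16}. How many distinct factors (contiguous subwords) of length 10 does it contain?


3

t_n = ⌈(n·113)/355⌉ for n = 0 … 17:
  n=0…9: ⌈0/355⌉=0 ⌈113/355⌉=1 ⌈226/355⌉=1 ⌈339/355⌉=1 ⌈452/355⌉=2 ⌈565/355⌉=2 ⌈678/355⌉=2 ⌈791/355⌉=3 ⌈904/355⌉=3 ⌈1017/355⌉=3
  n=10…17: ⌈1130/355⌉=4 ⌈1243/355⌉=4 ⌈1356/355⌉=4 ⌈1469/355⌉=5 ⌈1582/355⌉=5 ⌈1695/355⌉=5 ⌈1808/355⌉=6 ⌈1921/355⌉=6
s_n = t_(n+1) − t_n for n = 0 … 16 gives
prefix = 10010010010010010
slide a length-10 window over [0..9] … [7..16] (8 windows); first occurrence of each distinct factor:
  [  0..  9] 1001001001
  [  1.. 10] 0010010010
  [  2.. 11] 0100100100
  (the other 5 windows repeat one of these)
distinct factors: {0010010010, 0100100100, 1001001001}
count = 3  (Sturmian bound for length 10 is 11)


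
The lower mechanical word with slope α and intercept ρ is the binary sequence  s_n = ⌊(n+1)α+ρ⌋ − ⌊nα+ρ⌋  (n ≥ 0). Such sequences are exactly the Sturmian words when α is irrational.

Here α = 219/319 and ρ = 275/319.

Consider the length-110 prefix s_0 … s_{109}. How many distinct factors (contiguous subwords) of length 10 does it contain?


11

t_n = ⌊(n·219+275)/319⌋ for n = 0 … 110:
  n=0…9: ⌊275/319⌋=0 ⌊494/319⌋=1 ⌊713/319⌋=2 ⌊932/319⌋=2 ⌊1151/319⌋=3 ⌊1370/319⌋=4 ⌊1589/319⌋=4 ⌊1808/319⌋=5 ⌊2027/319⌋=6 ⌊2246/319⌋=7
  n=10…19: ⌊2465/319⌋=7 ⌊2684/319⌋=8 ⌊2903/319⌋=9 ⌊3122/319⌋=9 ⌊3341/319⌋=10 ⌊3560/319⌋=11 ⌊3779/319⌋=11 ⌊3998/319⌋=12 ⌊4217/319⌋=13 ⌊4436/319⌋=13
  n=20…29: ⌊4655/319⌋=14 ⌊4874/319⌋=15 ⌊5093/319⌋=15 ⌊5312/319⌋=16 ⌊5531/319⌋=17 ⌊5750/319⌋=18 ⌊5969/319⌋=18 ⌊6188/319⌋=19 ⌊6407/319⌋=20 ⌊6626/319⌋=20
  n=30…39: ⌊6845/319⌋=21 ⌊7064/319⌋=22 ⌊7283/319⌋=22 ⌊7502/319⌋=23 ⌊7721/319⌋=24 ⌊7940/319⌋=24 ⌊8159/319⌋=25 ⌊8378/319⌋=26 ⌊8597/319⌋=26 ⌊8816/319⌋=27
  n=40…49: ⌊9035/319⌋=28 ⌊9254/319⌋=29 ⌊9473/319⌋=29 ⌊9692/319⌋=30 ⌊9911/319⌋=31 ⌊10130/319⌋=31 ⌊10349/319⌋=32 ⌊10568/319⌋=33 ⌊10787/319⌋=33 ⌊11006/319⌋=34
  n=50…59: ⌊11225/319⌋=35 ⌊11444/319⌋=35 ⌊11663/319⌋=36 ⌊11882/319⌋=37 ⌊12101/319⌋=37 ⌊12320/319⌋=38 ⌊12539/319⌋=39 ⌊12758/319⌋=39 ⌊12977/319⌋=40 ⌊13196/319⌋=41
  n=60…69: ⌊13415/319⌋=42 ⌊13634/319⌋=42 ⌊13853/319⌋=43 ⌊14072/319⌋=44 ⌊14291/319⌋=44 ⌊14510/319⌋=45 ⌊14729/319⌋=46 ⌊14948/319⌋=46 ⌊15167/319⌋=47 ⌊15386/319⌋=48
  n=70…79: ⌊15605/319⌋=48 ⌊15824/319⌋=49 ⌊16043/319⌋=50 ⌊16262/319⌋=50 ⌊16481/319⌋=51 ⌊16700/319⌋=52 ⌊16919/319⌋=53 ⌊17138/319⌋=53 ⌊17357/319⌋=54 ⌊17576/319⌋=55
  n=80…89: ⌊17795/319⌋=55 ⌊18014/319⌋=56 ⌊18233/319⌋=57 ⌊18452/319⌋=57 ⌊18671/319⌋=58 ⌊18890/319⌋=59 ⌊19109/319⌋=59 ⌊19328/319⌋=60 ⌊19547/319⌋=61 ⌊19766/319⌋=61
  n=90…99: ⌊19985/319⌋=62 ⌊20204/319⌋=63 ⌊20423/319⌋=64 ⌊20642/319⌋=64 ⌊20861/319⌋=65 ⌊21080/319⌋=66 ⌊21299/319⌋=66 ⌊21518/319⌋=67 ⌊21737/319⌋=68 ⌊21956/319⌋=68
  n=100…109: ⌊22175/319⌋=69 ⌊22394/319⌋=70 ⌊22613/319⌋=70 ⌊22832/319⌋=71 ⌊23051/319⌋=72 ⌊23270/319⌋=72 ⌊23489/319⌋=73 ⌊23708/319⌋=74 ⌊23927/319⌋=75 ⌊24146/319⌋=75
  n=110: ⌊24365/319⌋=76
s_n = t_(n+1) − t_n for n = 0 … 109 gives
prefix = 11011011101101101101101110110110110110111011011011011011011101101101101101110110110110110111011011011011011101
slide a length-10 window over [0..9] … [100..109] (101 windows); first occurrence of each distinct factor:
  [  0..  9] 1101101110
  [  1.. 10] 1011011101
  [  2.. 11] 0110111011
  [  3.. 12] 1101110110
  [  4.. 13] 1011101101
  [  5.. 14] 0111011011
  [  6.. 15] 1110110110
  [  7.. 16] 1101101101
  [  8.. 17] 1011011011
  [  9.. 18] 0110110110
  [ 15.. 24] 0110110111
  (the other 90 windows repeat one of these)
distinct factors: {0110110110, 0110110111, 0110111011, 0111011011, 1011011011, 1011011101, 1011101101, 1101101101, 1101101110, 1101110110, 1110110110}
count = 11  (Sturmian bound for length 10 is 11)


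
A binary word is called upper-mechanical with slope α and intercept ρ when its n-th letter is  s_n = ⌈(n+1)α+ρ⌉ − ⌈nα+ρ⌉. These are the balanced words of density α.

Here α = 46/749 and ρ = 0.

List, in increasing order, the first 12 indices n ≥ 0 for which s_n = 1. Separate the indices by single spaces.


0 16 32 48 65 81 97 113 130 146 162 179

n=0: ⌈46/749⌉−⌈0/749⌉ = 1−0 = 1  ← one
n=1: ⌈92/749⌉−⌈46/749⌉ = 1−1 = 0
n=2: ⌈138/749⌉−⌈92/749⌉ = 1−1 = 0
  …
n=16: ⌈782/749⌉−⌈736/749⌉ = 2−1 = 1  ← one
n=17: ⌈828/749⌉−⌈782/749⌉ = 2−2 = 0
n=18: ⌈874/749⌉−⌈828/749⌉ = 2−2 = 0
  …
n=32: ⌈1518/749⌉−⌈1472/749⌉ = 3−2 = 1  ← one
n=33: ⌈1564/749⌉−⌈1518/749⌉ = 3−3 = 0
n=34: ⌈1610/749⌉−⌈1564/749⌉ = 3−3 = 0
  …
n=48: ⌈2254/749⌉−⌈2208/749⌉ = 4−3 = 1  ← one
n=49: ⌈2300/749⌉−⌈2254/749⌉ = 4−4 = 0
n=50: ⌈2346/749⌉−⌈2300/749⌉ = 4−4 = 0
  …
n=65: ⌈3036/749⌉−⌈2990/749⌉ = 5−4 = 1  ← one
n=66: ⌈3082/749⌉−⌈3036/749⌉ = 5−5 = 0
n=67: ⌈3128/749⌉−⌈3082/749⌉ = 5−5 = 0
  …
n=81: ⌈3772/749⌉−⌈3726/749⌉ = 6−5 = 1  ← one
n=82: ⌈3818/749⌉−⌈3772/749⌉ = 6−6 = 0
n=83: ⌈3864/749⌉−⌈3818/749⌉ = 6−6 = 0
  …
n=97: ⌈4508/749⌉−⌈4462/749⌉ = 7−6 = 1  ← one
n=98: ⌈4554/749⌉−⌈4508/749⌉ = 7−7 = 0
n=99: ⌈4600/749⌉−⌈4554/749⌉ = 7−7 = 0
  …
n=113: ⌈5244/749⌉−⌈5198/749⌉ = 8−7 = 1  ← one
n=114: ⌈5290/749⌉−⌈5244/749⌉ = 8−8 = 0
n=115: ⌈5336/749⌉−⌈5290/749⌉ = 8−8 = 0
  …
n=130: ⌈6026/749⌉−⌈5980/749⌉ = 9−8 = 1  ← one
n=131: ⌈6072/749⌉−⌈6026/749⌉ = 9−9 = 0
n=132: ⌈6118/749⌉−⌈6072/749⌉ = 9−9 = 0
  …
n=146: ⌈6762/749⌉−⌈6716/749⌉ = 10−9 = 1  ← one
n=147: ⌈6808/749⌉−⌈6762/749⌉ = 10−10 = 0
n=148: ⌈6854/749⌉−⌈6808/749⌉ = 10−10 = 0
  …
n=162: ⌈7498/749⌉−⌈7452/749⌉ = 11−10 = 1  ← one
n=163: ⌈7544/749⌉−⌈7498/749⌉ = 11−11 = 0
n=164: ⌈7590/749⌉−⌈7544/749⌉ = 11−11 = 0
  …
n=179: ⌈8280/749⌉−⌈8234/749⌉ = 12−11 = 1  ← one
positions of the first 12 ones: 0 16 32 48 65 81 97 113 130 146 162 179


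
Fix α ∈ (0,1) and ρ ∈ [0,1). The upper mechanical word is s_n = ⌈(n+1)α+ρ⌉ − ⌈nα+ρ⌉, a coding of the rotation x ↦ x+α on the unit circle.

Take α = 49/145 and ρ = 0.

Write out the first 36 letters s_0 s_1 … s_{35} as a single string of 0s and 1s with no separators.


101001001001001001001001001001001001

n=0: ⌈(1·49)/145⌉ − ⌈(0·49)/145⌉ = ⌈49/145⌉ − ⌈0/145⌉ = 1 − 0 = 1
n=1: ⌈(2·49)/145⌉ − ⌈(1·49)/145⌉ = ⌈98/145⌉ − ⌈49/145⌉ = 1 − 1 = 0
n=2: ⌈(3·49)/145⌉ − ⌈(2·49)/145⌉ = ⌈147/145⌉ − ⌈98/145⌉ = 2 − 1 = 1
n=3: ⌈(4·49)/145⌉ − ⌈(3·49)/145⌉ = ⌈196/145⌉ − ⌈147/145⌉ = 2 − 2 = 0
n=4: ⌈(5·49)/145⌉ − ⌈(4·49)/145⌉ = ⌈245/145⌉ − ⌈196/145⌉ = 2 − 2 = 0
n=5: ⌈(6·49)/145⌉ − ⌈(5·49)/145⌉ = ⌈294/145⌉ − ⌈245/145⌉ = 3 − 2 = 1
n=6: ⌈(7·49)/145⌉ − ⌈(6·49)/145⌉ = ⌈343/145⌉ − ⌈294/145⌉ = 3 − 3 = 0
n=7: ⌈(8·49)/145⌉ − ⌈(7·49)/145⌉ = ⌈392/145⌉ − ⌈343/145⌉ = 3 − 3 = 0
n=8: ⌈(9·49)/145⌉ − ⌈(8·49)/145⌉ = ⌈441/145⌉ − ⌈392/145⌉ = 4 − 3 = 1
n=9: ⌈(10·49)/145⌉ − ⌈(9·49)/145⌉ = ⌈490/145⌉ − ⌈441/145⌉ = 4 − 4 = 0
n=10: ⌈(11·49)/145⌉ − ⌈(10·49)/145⌉ = ⌈539/145⌉ − ⌈490/145⌉ = 4 − 4 = 0
n=11: ⌈(12·49)/145⌉ − ⌈(11·49)/145⌉ = ⌈588/145⌉ − ⌈539/145⌉ = 5 − 4 = 1
n=12: ⌈(13·49)/145⌉ − ⌈(12·49)/145⌉ = ⌈637/145⌉ − ⌈588/145⌉ = 5 − 5 = 0
n=13: ⌈(14·49)/145⌉ − ⌈(13·49)/145⌉ = ⌈686/145⌉ − ⌈637/145⌉ = 5 − 5 = 0
n=14: ⌈(15·49)/145⌉ − ⌈(14·49)/145⌉ = ⌈735/145⌉ − ⌈686/145⌉ = 6 − 5 = 1
n=15: ⌈(16·49)/145⌉ − ⌈(15·49)/145⌉ = ⌈784/145⌉ − ⌈735/145⌉ = 6 − 6 = 0
n=16: ⌈(17·49)/145⌉ − ⌈(16·49)/145⌉ = ⌈833/145⌉ − ⌈784/145⌉ = 6 − 6 = 0
n=17: ⌈(18·49)/145⌉ − ⌈(17·49)/145⌉ = ⌈882/145⌉ − ⌈833/145⌉ = 7 − 6 = 1
n=18: ⌈(19·49)/145⌉ − ⌈(18·49)/145⌉ = ⌈931/145⌉ − ⌈882/145⌉ = 7 − 7 = 0
n=19: ⌈(20·49)/145⌉ − ⌈(19·49)/145⌉ = ⌈980/145⌉ − ⌈931/145⌉ = 7 − 7 = 0
n=20: ⌈(21·49)/145⌉ − ⌈(20·49)/145⌉ = ⌈1029/145⌉ − ⌈980/145⌉ = 8 − 7 = 1
n=21: ⌈(22·49)/145⌉ − ⌈(21·49)/145⌉ = ⌈1078/145⌉ − ⌈1029/145⌉ = 8 − 8 = 0
n=22: ⌈(23·49)/145⌉ − ⌈(22·49)/145⌉ = ⌈1127/145⌉ − ⌈1078/145⌉ = 8 − 8 = 0
n=23: ⌈(24·49)/145⌉ − ⌈(23·49)/145⌉ = ⌈1176/145⌉ − ⌈1127/145⌉ = 9 − 8 = 1
n=24: ⌈(25·49)/145⌉ − ⌈(24·49)/145⌉ = ⌈1225/145⌉ − ⌈1176/145⌉ = 9 − 9 = 0
n=25: ⌈(26·49)/145⌉ − ⌈(25·49)/145⌉ = ⌈1274/145⌉ − ⌈1225/145⌉ = 9 − 9 = 0
n=26: ⌈(27·49)/145⌉ − ⌈(26·49)/145⌉ = ⌈1323/145⌉ − ⌈1274/145⌉ = 10 − 9 = 1
n=27: ⌈(28·49)/145⌉ − ⌈(27·49)/145⌉ = ⌈1372/145⌉ − ⌈1323/145⌉ = 10 − 10 = 0
n=28: ⌈(29·49)/145⌉ − ⌈(28·49)/145⌉ = ⌈1421/145⌉ − ⌈1372/145⌉ = 10 − 10 = 0
n=29: ⌈(30·49)/145⌉ − ⌈(29·49)/145⌉ = ⌈1470/145⌉ − ⌈1421/145⌉ = 11 − 10 = 1
n=30: ⌈(31·49)/145⌉ − ⌈(30·49)/145⌉ = ⌈1519/145⌉ − ⌈1470/145⌉ = 11 − 11 = 0
n=31: ⌈(32·49)/145⌉ − ⌈(31·49)/145⌉ = ⌈1568/145⌉ − ⌈1519/145⌉ = 11 − 11 = 0
n=32: ⌈(33·49)/145⌉ − ⌈(32·49)/145⌉ = ⌈1617/145⌉ − ⌈1568/145⌉ = 12 − 11 = 1
n=33: ⌈(34·49)/145⌉ − ⌈(33·49)/145⌉ = ⌈1666/145⌉ − ⌈1617/145⌉ = 12 − 12 = 0
n=34: ⌈(35·49)/145⌉ − ⌈(34·49)/145⌉ = ⌈1715/145⌉ − ⌈1666/145⌉ = 12 − 12 = 0
n=35: ⌈(36·49)/145⌉ − ⌈(35·49)/145⌉ = ⌈1764/145⌉ − ⌈1715/145⌉ = 13 − 12 = 1
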